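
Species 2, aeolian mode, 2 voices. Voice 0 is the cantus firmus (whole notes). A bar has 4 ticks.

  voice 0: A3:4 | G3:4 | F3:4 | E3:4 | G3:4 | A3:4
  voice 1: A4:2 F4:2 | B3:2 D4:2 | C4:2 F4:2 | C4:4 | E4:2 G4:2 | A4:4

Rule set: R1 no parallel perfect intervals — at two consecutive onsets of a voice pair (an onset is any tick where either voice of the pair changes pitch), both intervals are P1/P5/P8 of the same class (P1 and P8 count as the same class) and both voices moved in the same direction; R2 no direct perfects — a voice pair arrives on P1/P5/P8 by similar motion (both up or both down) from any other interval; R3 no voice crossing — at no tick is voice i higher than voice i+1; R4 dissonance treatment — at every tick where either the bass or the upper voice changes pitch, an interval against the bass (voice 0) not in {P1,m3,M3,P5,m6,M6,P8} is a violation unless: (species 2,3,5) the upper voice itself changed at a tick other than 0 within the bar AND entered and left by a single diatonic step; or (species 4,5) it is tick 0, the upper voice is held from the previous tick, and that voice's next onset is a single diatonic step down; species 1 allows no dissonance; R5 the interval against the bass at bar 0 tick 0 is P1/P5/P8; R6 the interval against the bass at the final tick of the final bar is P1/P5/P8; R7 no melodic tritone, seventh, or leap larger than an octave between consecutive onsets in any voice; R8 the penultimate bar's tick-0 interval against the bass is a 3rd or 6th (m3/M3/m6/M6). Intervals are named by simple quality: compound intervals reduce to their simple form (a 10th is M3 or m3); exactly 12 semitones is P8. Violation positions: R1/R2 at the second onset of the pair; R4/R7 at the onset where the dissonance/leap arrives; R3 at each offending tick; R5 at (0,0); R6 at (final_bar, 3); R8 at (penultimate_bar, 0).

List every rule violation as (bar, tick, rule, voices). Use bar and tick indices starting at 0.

(1, 0, R7, (1,))
(2, 0, R1, (0, 1))
(5, 0, R1, (0, 1))

bar 0: v0=A3 v1=A4 downbeat P8
bar 1: v0=G3 v1=B3 downbeat M3
bar 2: v0=F3 v1=C4 downbeat P5
bar 3: v0=E3 v1=C4 downbeat m6
bar 4: v0=G3 v1=E4 downbeat M6
bar 5: v0=A3 v1=A4 downbeat P8
  -> R7 @ bar 1 tick 0 v(1,): F4->B3 leap 6st
  -> R1 @ bar 2 tick 0 v(0, 1): G3/D4 P5 -> F3/C4 P5 similar
  -> R1 @ bar 5 tick 0 v(0, 1): G3/G4 P8 -> A3/A4 P8 similar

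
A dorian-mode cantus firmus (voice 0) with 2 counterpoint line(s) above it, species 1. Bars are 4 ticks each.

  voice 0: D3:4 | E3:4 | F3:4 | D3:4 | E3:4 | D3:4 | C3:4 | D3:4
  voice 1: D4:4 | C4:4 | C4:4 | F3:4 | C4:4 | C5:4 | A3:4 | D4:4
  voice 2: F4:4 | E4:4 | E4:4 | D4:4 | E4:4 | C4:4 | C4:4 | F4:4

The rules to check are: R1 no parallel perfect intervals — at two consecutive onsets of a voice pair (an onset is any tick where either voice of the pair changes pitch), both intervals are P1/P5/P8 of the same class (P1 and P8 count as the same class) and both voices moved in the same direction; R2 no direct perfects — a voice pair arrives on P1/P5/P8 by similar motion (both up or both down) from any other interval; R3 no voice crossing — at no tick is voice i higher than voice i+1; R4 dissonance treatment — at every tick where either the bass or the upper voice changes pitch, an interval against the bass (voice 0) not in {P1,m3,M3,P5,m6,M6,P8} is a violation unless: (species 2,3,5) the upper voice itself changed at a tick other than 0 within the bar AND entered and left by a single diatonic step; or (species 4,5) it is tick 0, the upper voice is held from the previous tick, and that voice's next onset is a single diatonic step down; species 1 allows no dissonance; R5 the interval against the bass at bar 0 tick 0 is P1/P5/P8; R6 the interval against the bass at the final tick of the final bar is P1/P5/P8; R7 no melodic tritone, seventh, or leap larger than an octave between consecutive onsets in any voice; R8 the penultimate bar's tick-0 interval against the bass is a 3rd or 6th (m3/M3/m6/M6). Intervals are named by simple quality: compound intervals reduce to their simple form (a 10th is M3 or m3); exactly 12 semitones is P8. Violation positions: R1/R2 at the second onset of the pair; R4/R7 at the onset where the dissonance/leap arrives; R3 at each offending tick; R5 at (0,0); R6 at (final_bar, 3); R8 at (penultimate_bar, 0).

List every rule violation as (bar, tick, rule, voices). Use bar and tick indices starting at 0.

bar 0: v0=D3 v1=D4 v2=F4 downbeat m3
bar 1: v0=E3 v1=C4 v2=E4 downbeat P8
bar 2: v0=F3 v1=C4 v2=E4 downbeat M7
bar 3: v0=D3 v1=F3 v2=D4 downbeat P8
bar 4: v0=E3 v1=C4 v2=E4 downbeat P8
bar 5: v0=D3 v1=C5 v2=C4 downbeat m7
bar 6: v0=C3 v1=A3 v2=C4 downbeat P8
bar 7: v0=D3 v1=D4 v2=F4 downbeat m3
  -> R5 @ bar 0 tick 0 v(0, 2): opens on m3
  -> R4 @ bar 2 tick 0 v(0, 2): F3/E4 M7 untreated
  -> R2 @ bar 3 tick 0 v(0, 2): F3/E4 M7 -> D3/D4 P8 similar
  -> R1 @ bar 4 tick 0 v(0, 2): D3/D4 P8 -> E3/E4 P8 similar
  -> R3 @ bar 5 tick 0 v(1, 2): C5 above C4
  -> R4 @ bar 5 tick 0 v(0, 1): D3/C5 m7 untreated
  -> R4 @ bar 5 tick 0 v(0, 2): D3/C4 m7 untreated
  -> R3 @ bar 5 tick 1 v(1, 2): C5 above C4
  -> R3 @ bar 5 tick 2 v(1, 2): C5 above C4
  -> R3 @ bar 5 tick 3 v(1, 2): C5 above C4
  -> R7 @ bar 6 tick 0 v(1,): C5->A3 leap 15st
  -> R8 @ bar 6 tick 0 v(0, 2): penult P8 not 3rd/6th
  -> R2 @ bar 7 tick 0 v(0, 1): C3/A3 M6 -> D3/D4 P8 similar
  -> R6 @ bar 7 tick 3 v(0, 2): closes on m3

(0, 0, R5, (0, 2))
(2, 0, R4, (0, 2))
(3, 0, R2, (0, 2))
(4, 0, R1, (0, 2))
(5, 0, R3, (1, 2))
(5, 0, R4, (0, 1))
(5, 0, R4, (0, 2))
(5, 1, R3, (1, 2))
(5, 2, R3, (1, 2))
(5, 3, R3, (1, 2))
(6, 0, R7, (1,))
(6, 0, R8, (0, 2))
(7, 0, R2, (0, 1))
(7, 3, R6, (0, 2))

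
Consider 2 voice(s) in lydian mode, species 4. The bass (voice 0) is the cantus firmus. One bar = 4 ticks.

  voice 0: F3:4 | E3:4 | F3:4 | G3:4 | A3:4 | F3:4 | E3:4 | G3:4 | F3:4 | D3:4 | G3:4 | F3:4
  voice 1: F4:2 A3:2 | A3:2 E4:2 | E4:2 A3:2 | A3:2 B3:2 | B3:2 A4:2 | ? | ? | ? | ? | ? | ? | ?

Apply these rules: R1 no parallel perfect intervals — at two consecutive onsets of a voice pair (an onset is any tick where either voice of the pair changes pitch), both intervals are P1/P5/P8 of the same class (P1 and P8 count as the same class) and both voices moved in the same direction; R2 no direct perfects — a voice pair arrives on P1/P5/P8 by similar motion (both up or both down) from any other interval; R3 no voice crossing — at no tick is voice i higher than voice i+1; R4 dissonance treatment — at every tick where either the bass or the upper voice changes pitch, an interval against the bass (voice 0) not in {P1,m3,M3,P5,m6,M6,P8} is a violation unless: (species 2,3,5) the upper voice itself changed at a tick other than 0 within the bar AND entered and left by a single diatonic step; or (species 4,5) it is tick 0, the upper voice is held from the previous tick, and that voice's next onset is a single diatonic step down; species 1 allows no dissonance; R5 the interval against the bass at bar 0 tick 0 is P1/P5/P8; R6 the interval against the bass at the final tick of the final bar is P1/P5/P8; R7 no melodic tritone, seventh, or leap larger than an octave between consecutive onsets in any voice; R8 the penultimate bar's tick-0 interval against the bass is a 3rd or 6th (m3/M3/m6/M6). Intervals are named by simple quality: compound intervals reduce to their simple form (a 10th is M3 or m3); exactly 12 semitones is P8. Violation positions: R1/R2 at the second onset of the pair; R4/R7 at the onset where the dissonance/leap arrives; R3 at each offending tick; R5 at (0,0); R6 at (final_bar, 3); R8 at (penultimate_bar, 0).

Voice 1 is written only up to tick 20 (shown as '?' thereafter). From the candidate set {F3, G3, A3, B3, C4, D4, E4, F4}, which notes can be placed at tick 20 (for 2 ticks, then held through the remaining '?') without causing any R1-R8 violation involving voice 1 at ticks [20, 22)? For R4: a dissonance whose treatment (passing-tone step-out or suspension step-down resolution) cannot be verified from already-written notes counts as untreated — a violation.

{A3, D4}

F3: violates R1,R7
G3: violates R4,R7
A3: legal
B3: violates R4,R7
C4: violates R2
D4: legal
E4: violates R4
F4: violates R1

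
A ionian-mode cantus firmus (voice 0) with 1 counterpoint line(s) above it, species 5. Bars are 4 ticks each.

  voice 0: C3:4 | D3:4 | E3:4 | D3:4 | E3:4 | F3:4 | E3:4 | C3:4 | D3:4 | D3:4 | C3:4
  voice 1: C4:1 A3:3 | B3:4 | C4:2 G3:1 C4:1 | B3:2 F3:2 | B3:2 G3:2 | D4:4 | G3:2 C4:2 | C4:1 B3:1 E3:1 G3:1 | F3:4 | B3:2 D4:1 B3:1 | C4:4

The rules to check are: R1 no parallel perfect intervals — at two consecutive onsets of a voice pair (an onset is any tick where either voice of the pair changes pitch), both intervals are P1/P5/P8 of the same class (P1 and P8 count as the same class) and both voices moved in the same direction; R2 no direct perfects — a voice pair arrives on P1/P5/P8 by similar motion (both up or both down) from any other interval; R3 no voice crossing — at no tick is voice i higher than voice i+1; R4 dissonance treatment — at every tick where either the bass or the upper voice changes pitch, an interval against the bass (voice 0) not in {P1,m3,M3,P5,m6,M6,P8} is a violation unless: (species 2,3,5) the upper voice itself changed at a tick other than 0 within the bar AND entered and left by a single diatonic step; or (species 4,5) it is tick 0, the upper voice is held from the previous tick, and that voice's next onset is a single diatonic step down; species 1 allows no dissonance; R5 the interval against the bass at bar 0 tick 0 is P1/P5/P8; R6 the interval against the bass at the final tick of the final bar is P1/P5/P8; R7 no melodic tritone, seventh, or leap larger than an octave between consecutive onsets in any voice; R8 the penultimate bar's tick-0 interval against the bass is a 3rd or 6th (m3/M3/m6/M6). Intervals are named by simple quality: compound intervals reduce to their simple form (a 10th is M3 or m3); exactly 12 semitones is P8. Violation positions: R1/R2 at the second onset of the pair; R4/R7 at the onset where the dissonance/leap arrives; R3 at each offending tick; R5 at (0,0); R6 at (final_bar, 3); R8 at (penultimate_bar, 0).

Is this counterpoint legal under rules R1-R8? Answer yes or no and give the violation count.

bar 0: v0=C3 v1=C4 (P8)
bar 1: v0=D3 v1=B3 (M6)
bar 2: v0=E3 v1=C4 (m6)
bar 3: v0=D3 v1=B3 (M6)
bar 4: v0=E3 v1=B3 (P5)
bar 5: v0=F3 v1=D4 (M6)
bar 6: v0=E3 v1=G3 (m3)
bar 7: v0=C3 v1=C4 (P8)
bar 8: v0=D3 v1=F3 (m3)
bar 9: v0=D3 v1=B3 (M6)
bar 10: v0=C3 v1=C4 (P8)
  R7 @ bar3.2: B3->F3 leap 6st
  R2 @ bar4.0: D3/F3 m3 -> E3/B3 P5 similar
  R7 @ bar4.0: F3->B3 leap 6st
  R4 @ bar7.1: C3/B3 M7 untreated
  R7 @ bar9.0: F3->B3 leap 6st

No (5 violations)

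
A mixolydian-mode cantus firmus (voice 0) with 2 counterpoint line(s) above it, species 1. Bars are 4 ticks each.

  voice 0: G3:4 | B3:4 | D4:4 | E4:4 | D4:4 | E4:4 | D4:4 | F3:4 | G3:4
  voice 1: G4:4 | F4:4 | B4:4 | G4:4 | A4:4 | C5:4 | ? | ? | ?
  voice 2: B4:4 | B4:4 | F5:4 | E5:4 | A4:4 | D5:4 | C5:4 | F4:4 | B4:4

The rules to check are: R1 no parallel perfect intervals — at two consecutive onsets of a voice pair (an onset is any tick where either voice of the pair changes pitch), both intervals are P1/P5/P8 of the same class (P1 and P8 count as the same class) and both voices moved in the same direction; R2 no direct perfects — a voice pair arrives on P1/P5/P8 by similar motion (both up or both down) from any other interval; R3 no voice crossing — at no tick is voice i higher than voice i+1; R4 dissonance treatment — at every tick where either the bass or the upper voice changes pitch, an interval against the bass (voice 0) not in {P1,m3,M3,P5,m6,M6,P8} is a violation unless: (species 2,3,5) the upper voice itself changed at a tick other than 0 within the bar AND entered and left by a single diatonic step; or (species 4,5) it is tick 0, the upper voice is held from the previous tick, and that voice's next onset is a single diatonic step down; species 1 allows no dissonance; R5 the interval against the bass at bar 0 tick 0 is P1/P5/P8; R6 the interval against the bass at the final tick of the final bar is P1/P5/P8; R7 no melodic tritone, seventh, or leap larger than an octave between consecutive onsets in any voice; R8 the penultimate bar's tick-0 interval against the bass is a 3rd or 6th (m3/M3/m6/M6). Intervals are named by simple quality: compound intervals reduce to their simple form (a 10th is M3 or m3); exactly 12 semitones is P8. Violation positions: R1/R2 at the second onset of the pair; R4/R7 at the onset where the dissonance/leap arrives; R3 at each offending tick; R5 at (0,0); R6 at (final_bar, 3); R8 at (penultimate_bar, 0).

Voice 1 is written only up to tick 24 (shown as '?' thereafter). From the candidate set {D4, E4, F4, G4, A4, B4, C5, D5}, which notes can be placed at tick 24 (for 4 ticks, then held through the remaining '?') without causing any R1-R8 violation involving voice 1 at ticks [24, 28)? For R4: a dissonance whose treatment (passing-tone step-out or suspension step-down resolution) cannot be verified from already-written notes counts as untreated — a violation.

D4: violates R2,R7
E4: violates R4
F4: violates R2
G4: violates R4
A4: violates R2
B4: legal
C5: violates R4
D5: violates R3

{B4}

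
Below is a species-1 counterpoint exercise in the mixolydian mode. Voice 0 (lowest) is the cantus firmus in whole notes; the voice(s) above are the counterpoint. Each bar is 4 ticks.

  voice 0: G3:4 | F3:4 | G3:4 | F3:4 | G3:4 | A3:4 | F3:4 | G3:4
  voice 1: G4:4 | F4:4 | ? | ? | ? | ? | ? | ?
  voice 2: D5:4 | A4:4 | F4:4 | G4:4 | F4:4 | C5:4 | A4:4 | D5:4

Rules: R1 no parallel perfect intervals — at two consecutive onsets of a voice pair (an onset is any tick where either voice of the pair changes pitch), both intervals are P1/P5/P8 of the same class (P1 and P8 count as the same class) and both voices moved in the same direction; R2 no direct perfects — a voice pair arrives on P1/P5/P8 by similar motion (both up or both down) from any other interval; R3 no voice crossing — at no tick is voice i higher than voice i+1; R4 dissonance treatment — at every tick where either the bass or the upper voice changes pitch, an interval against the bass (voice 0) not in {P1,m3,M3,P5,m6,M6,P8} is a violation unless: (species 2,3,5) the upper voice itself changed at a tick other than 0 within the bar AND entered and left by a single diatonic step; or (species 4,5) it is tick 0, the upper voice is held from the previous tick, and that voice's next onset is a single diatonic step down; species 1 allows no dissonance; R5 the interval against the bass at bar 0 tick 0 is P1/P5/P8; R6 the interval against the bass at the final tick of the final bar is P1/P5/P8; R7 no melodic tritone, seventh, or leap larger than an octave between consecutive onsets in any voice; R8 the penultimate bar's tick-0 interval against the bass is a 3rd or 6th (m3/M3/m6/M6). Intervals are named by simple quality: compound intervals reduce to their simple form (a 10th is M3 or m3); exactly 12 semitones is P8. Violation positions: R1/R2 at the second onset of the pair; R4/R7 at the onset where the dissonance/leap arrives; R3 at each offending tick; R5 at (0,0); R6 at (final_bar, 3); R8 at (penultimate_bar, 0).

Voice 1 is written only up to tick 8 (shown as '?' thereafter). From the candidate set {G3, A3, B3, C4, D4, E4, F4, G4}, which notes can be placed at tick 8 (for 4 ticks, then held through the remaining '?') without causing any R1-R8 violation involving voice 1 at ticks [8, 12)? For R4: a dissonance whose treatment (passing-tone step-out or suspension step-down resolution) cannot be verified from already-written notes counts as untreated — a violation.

{D4, E4}

G3: violates R7
A3: violates R4
B3: violates R7
C4: violates R4
D4: legal
E4: legal
F4: violates R4
G4: violates R1,R3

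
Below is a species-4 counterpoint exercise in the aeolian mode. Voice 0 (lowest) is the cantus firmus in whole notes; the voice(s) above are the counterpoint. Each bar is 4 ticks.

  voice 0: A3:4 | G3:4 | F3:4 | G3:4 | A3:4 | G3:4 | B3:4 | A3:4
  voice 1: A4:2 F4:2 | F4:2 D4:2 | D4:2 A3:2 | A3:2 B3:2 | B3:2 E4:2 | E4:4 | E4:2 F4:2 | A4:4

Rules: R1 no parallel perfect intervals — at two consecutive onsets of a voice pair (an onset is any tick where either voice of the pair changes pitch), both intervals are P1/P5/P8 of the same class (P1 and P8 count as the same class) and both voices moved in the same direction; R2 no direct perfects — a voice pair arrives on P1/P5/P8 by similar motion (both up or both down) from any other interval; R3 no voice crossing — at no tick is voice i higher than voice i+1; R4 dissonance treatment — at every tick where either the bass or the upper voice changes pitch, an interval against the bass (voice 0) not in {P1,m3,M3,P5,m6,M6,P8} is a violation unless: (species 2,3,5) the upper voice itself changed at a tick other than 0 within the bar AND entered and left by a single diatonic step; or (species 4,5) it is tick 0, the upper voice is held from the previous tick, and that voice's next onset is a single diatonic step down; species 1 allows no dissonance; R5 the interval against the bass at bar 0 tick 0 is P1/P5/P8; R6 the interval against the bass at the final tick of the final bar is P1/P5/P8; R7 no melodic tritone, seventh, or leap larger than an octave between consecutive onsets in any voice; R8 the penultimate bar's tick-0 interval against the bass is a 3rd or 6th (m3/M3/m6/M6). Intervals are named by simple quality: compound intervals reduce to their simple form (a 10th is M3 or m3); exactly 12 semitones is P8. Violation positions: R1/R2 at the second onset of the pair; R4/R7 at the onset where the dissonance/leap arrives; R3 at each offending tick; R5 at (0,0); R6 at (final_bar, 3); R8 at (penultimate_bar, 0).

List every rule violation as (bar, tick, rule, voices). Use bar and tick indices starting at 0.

bar 0: v0=A3 v1=A4 downbeat P8
bar 1: v0=G3 v1=F4 downbeat m7
bar 2: v0=F3 v1=D4 downbeat M6
bar 3: v0=G3 v1=A3 downbeat M2
bar 4: v0=A3 v1=B3 downbeat M2
bar 5: v0=G3 v1=E4 downbeat M6
bar 6: v0=B3 v1=E4 downbeat P4
bar 7: v0=A3 v1=A4 downbeat P8
  -> R4 @ bar 1 tick 0 v(0, 1): G3/F4 m7 untreated
  -> R4 @ bar 3 tick 0 v(0, 1): G3/A3 M2 untreated
  -> R4 @ bar 4 tick 0 v(0, 1): A3/B3 M2 untreated
  -> R4 @ bar 6 tick 0 v(0, 1): B3/E4 P4 untreated
  -> R8 @ bar 6 tick 0 v(0, 1): penult P4 not 3rd/6th
  -> R4 @ bar 6 tick 2 v(0, 1): B3/F4 TT untreated

(1, 0, R4, (0, 1))
(3, 0, R4, (0, 1))
(4, 0, R4, (0, 1))
(6, 0, R4, (0, 1))
(6, 0, R8, (0, 1))
(6, 2, R4, (0, 1))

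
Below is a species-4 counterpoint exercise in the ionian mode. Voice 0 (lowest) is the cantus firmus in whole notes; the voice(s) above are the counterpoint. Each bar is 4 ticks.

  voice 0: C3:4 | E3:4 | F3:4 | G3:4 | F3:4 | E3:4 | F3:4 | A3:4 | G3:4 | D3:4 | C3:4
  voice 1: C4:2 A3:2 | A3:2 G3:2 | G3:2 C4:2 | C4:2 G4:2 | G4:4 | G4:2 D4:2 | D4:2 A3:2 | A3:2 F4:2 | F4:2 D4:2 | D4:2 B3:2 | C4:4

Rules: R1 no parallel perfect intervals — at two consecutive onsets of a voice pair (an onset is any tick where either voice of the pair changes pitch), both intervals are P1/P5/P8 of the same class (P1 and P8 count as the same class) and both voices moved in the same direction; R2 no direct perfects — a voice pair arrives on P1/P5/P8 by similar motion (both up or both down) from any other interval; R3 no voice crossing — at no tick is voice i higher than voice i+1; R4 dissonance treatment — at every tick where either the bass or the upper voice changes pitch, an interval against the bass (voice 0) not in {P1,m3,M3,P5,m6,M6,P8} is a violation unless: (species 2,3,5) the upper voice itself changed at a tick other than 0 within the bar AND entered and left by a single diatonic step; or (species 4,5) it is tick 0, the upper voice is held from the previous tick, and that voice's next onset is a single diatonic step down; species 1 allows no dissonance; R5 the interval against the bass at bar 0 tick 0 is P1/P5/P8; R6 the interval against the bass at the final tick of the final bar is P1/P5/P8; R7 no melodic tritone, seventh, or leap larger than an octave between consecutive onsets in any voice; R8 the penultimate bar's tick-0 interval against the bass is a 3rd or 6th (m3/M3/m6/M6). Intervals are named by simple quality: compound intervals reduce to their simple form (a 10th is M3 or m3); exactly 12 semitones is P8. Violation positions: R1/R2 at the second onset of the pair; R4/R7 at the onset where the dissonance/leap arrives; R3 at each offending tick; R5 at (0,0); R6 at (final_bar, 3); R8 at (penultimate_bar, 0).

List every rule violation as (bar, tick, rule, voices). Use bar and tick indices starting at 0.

(2, 0, R4, (0, 1))
(3, 0, R4, (0, 1))
(4, 0, R4, (0, 1))
(5, 2, R4, (0, 1))
(8, 0, R4, (0, 1))
(9, 0, R8, (0, 1))

bar 0: v0=C3 v1=C4 downbeat P8
bar 1: v0=E3 v1=A3 downbeat P4
bar 2: v0=F3 v1=G3 downbeat M2
bar 3: v0=G3 v1=C4 downbeat P4
bar 4: v0=F3 v1=G4 downbeat M2
bar 5: v0=E3 v1=G4 downbeat m3
bar 6: v0=F3 v1=D4 downbeat M6
bar 7: v0=A3 v1=A3 downbeat P1
bar 8: v0=G3 v1=F4 downbeat m7
bar 9: v0=D3 v1=D4 downbeat P8
bar 10: v0=C3 v1=C4 downbeat P8
  -> R4 @ bar 2 tick 0 v(0, 1): F3/G3 M2 untreated
  -> R4 @ bar 3 tick 0 v(0, 1): G3/C4 P4 untreated
  -> R4 @ bar 4 tick 0 v(0, 1): F3/G4 M2 untreated
  -> R4 @ bar 5 tick 2 v(0, 1): E3/D4 m7 untreated
  -> R4 @ bar 8 tick 0 v(0, 1): G3/F4 m7 untreated
  -> R8 @ bar 9 tick 0 v(0, 1): penult P8 not 3rd/6th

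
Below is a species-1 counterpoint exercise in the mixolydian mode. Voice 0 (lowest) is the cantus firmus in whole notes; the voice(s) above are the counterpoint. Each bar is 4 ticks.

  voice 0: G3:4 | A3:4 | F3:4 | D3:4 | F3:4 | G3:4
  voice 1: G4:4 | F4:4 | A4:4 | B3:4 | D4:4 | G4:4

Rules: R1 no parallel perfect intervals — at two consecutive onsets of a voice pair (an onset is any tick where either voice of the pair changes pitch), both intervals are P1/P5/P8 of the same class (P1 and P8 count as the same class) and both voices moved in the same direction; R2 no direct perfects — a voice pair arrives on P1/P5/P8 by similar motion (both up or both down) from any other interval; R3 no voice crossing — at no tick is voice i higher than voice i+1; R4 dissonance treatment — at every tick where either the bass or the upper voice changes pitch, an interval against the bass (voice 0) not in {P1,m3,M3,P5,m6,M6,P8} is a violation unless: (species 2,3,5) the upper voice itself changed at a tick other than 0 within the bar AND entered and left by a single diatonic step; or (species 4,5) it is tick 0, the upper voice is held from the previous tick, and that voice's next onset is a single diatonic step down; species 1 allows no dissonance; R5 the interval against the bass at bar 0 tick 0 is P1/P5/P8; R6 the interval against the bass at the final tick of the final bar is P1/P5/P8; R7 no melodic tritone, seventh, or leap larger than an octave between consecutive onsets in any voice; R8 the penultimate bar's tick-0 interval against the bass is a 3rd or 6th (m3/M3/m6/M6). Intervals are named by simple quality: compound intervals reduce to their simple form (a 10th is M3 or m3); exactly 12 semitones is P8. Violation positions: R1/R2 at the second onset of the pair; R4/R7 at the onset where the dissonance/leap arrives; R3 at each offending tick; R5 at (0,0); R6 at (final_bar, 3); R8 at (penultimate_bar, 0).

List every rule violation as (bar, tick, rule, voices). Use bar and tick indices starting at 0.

(3, 0, R7, (1,))
(5, 0, R2, (0, 1))

bar 0: v0=G3 v1=G4 downbeat P8
bar 1: v0=A3 v1=F4 downbeat m6
bar 2: v0=F3 v1=A4 downbeat M3
bar 3: v0=D3 v1=B3 downbeat M6
bar 4: v0=F3 v1=D4 downbeat M6
bar 5: v0=G3 v1=G4 downbeat P8
  -> R7 @ bar 3 tick 0 v(1,): A4->B3 leap 10st
  -> R2 @ bar 5 tick 0 v(0, 1): F3/D4 M6 -> G3/G4 P8 similar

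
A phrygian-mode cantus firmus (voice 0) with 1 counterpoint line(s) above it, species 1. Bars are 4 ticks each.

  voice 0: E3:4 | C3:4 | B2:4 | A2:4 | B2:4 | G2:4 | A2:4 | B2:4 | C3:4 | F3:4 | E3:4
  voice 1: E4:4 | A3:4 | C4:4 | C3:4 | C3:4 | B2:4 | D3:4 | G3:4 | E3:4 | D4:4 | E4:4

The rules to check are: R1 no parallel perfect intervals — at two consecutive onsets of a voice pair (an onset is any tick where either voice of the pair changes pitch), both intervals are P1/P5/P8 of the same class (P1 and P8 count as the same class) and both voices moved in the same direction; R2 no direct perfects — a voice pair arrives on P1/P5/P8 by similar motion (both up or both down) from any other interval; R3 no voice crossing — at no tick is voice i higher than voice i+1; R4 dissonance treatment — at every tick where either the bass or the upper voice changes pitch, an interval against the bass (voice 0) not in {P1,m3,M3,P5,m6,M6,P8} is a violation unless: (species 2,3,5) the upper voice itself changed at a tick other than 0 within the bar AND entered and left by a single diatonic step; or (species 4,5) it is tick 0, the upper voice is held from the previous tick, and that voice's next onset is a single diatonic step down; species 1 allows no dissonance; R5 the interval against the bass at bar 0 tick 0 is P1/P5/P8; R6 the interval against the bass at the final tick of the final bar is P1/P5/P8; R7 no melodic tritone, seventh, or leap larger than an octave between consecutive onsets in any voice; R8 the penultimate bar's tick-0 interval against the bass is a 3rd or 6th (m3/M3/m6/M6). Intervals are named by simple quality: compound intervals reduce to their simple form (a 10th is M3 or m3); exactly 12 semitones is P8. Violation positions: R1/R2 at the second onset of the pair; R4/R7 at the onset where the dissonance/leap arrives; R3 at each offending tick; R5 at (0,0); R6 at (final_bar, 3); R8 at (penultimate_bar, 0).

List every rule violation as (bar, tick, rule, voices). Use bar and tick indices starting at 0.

bar 0: v0=E3 v1=E4 downbeat P8
bar 1: v0=C3 v1=A3 downbeat M6
bar 2: v0=B2 v1=C4 downbeat m2
bar 3: v0=A2 v1=C3 downbeat m3
bar 4: v0=B2 v1=C3 downbeat m2
bar 5: v0=G2 v1=B2 downbeat M3
bar 6: v0=A2 v1=D3 downbeat P4
bar 7: v0=B2 v1=G3 downbeat m6
bar 8: v0=C3 v1=E3 downbeat M3
bar 9: v0=F3 v1=D4 downbeat M6
bar 10: v0=E3 v1=E4 downbeat P8
  -> R4 @ bar 2 tick 0 v(0, 1): B2/C4 m2 untreated
  -> R4 @ bar 4 tick 0 v(0, 1): B2/C3 m2 untreated
  -> R4 @ bar 6 tick 0 v(0, 1): A2/D3 P4 untreated
  -> R7 @ bar 9 tick 0 v(1,): E3->D4 leap 10st

(2, 0, R4, (0, 1))
(4, 0, R4, (0, 1))
(6, 0, R4, (0, 1))
(9, 0, R7, (1,))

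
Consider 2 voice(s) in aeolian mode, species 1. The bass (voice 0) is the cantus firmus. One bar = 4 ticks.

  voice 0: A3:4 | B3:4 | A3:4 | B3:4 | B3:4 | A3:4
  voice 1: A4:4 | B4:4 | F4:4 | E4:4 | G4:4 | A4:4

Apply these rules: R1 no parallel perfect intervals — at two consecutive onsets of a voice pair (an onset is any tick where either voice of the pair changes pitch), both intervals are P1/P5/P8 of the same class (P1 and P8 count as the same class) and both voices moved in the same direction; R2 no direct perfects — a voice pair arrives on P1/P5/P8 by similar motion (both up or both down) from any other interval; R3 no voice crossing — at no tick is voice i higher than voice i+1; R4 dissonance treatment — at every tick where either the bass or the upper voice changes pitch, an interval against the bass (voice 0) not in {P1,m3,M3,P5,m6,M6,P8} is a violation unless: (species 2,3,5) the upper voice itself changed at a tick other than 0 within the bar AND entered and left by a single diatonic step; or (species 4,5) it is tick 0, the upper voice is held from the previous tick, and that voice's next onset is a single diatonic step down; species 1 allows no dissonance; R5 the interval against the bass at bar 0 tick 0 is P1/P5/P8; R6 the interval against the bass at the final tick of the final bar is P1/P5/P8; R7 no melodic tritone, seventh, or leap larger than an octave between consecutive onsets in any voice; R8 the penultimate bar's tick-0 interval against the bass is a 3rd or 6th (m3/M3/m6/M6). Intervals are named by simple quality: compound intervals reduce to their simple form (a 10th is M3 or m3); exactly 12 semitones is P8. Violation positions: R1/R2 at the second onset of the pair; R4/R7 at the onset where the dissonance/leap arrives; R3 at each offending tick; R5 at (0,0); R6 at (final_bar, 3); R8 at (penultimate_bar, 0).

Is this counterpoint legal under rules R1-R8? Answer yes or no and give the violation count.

bar 0: v0=A3 v1=A4 (P8)
bar 1: v0=B3 v1=B4 (P8)
bar 2: v0=A3 v1=F4 (m6)
bar 3: v0=B3 v1=E4 (P4)
bar 4: v0=B3 v1=G4 (m6)
bar 5: v0=A3 v1=A4 (P8)
  R1 @ bar1.0: A3/A4 P8 -> B3/B4 P8 similar
  R7 @ bar2.0: B4->F4 leap 6st
  R4 @ bar3.0: B3/E4 P4 untreated

No (3 violations)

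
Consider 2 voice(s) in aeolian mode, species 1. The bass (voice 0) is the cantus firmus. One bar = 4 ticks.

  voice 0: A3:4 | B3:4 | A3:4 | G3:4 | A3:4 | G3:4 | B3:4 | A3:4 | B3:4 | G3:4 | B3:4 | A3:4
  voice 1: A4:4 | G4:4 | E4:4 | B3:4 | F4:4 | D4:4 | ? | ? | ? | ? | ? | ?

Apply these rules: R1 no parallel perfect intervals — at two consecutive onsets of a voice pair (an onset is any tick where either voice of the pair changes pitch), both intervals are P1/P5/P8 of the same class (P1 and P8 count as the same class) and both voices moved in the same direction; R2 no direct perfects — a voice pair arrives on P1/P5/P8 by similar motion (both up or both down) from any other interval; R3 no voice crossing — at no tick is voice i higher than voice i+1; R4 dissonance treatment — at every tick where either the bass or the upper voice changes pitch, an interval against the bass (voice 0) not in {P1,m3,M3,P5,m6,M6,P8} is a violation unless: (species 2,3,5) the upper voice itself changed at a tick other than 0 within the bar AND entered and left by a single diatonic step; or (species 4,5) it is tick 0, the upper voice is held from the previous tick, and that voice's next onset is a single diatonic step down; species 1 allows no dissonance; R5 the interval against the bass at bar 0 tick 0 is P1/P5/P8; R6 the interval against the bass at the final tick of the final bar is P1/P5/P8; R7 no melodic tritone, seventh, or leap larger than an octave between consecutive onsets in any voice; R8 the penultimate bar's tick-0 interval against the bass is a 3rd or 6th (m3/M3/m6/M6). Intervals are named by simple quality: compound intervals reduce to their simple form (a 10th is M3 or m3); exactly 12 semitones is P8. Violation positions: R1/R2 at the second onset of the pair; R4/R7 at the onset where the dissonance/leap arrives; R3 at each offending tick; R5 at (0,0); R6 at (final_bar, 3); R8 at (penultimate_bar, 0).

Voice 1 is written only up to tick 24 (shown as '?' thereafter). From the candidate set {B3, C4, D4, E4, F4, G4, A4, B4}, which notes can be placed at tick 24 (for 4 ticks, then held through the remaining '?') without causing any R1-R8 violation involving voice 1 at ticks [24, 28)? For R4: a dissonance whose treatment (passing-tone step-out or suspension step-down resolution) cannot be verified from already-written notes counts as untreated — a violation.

{B3, D4, G4}

B3: legal
C4: violates R4
D4: legal
E4: violates R4
F4: violates R4
G4: legal
A4: violates R4
B4: violates R2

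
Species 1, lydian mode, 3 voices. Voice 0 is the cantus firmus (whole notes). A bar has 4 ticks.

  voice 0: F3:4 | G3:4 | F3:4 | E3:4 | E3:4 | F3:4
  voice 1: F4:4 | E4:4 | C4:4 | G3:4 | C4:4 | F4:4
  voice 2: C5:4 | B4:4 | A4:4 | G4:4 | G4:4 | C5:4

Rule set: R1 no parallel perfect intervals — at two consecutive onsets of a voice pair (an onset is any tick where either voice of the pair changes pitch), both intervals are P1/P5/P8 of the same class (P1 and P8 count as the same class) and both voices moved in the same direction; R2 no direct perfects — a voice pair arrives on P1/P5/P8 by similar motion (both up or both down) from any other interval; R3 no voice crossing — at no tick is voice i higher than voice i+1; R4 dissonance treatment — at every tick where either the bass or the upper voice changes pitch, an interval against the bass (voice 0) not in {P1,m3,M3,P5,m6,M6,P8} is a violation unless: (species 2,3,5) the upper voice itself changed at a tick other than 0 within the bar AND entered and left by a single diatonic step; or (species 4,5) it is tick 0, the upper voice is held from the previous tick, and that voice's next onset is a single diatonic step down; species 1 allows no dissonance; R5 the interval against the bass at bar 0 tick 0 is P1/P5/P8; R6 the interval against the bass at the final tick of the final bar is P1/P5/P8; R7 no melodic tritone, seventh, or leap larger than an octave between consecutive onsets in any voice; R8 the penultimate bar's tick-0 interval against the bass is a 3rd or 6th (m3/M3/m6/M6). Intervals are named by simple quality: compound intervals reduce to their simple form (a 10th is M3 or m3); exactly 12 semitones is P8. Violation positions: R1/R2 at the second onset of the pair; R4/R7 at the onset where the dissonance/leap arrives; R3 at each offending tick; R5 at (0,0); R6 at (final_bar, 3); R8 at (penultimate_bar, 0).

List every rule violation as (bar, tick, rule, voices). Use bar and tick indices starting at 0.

bar 0: v0=F3 v1=F4 v2=C5 downbeat P5
bar 1: v0=G3 v1=E4 v2=B4 downbeat M3
bar 2: v0=F3 v1=C4 v2=A4 downbeat M3
bar 3: v0=E3 v1=G3 v2=G4 downbeat m3
bar 4: v0=E3 v1=C4 v2=G4 downbeat m3
bar 5: v0=F3 v1=F4 v2=C5 downbeat P5
  -> R1 @ bar 1 tick 0 v(1, 2): F4/C5 P5 -> E4/B4 P5 similar
  -> R2 @ bar 2 tick 0 v(0, 1): G3/E4 M6 -> F3/C4 P5 similar
  -> R2 @ bar 3 tick 0 v(1, 2): C4/A4 M6 -> G3/G4 P8 similar
  -> R1 @ bar 5 tick 0 v(1, 2): C4/G4 P5 -> F4/C5 P5 similar
  -> R2 @ bar 5 tick 0 v(0, 1): E3/C4 m6 -> F3/F4 P8 similar
  -> R2 @ bar 5 tick 0 v(0, 2): E3/G4 m3 -> F3/C5 P5 similar

(1, 0, R1, (1, 2))
(2, 0, R2, (0, 1))
(3, 0, R2, (1, 2))
(5, 0, R1, (1, 2))
(5, 0, R2, (0, 1))
(5, 0, R2, (0, 2))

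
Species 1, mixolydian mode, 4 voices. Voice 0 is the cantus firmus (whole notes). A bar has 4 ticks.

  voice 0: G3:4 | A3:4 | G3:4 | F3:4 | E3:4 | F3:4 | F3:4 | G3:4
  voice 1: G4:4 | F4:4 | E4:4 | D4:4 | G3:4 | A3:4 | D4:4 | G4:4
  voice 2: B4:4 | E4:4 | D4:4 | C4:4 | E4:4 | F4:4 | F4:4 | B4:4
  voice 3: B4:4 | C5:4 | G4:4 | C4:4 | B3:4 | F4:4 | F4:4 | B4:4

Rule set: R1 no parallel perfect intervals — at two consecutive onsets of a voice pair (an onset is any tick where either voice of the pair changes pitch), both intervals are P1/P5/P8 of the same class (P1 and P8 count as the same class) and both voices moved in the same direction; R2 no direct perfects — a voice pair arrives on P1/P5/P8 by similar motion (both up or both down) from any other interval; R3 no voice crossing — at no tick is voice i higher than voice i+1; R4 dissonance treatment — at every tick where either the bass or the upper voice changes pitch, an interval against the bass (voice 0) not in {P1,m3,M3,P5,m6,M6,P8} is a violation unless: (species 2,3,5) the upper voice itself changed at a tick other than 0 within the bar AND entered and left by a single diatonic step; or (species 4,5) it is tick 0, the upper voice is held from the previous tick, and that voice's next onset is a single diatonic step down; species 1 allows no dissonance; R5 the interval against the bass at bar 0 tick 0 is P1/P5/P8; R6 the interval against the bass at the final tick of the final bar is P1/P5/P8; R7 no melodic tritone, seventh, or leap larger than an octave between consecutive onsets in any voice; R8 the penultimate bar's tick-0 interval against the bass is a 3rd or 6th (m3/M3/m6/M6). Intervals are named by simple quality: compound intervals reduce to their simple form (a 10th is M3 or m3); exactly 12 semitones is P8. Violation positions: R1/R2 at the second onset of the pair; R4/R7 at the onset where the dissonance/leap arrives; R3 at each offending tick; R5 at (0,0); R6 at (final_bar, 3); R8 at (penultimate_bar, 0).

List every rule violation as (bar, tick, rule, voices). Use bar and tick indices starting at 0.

bar 0: v0=G3 v1=G4 v2=B4 v3=B4 downbeat M3
bar 1: v0=A3 v1=F4 v2=E4 v3=C5 downbeat m3
bar 2: v0=G3 v1=E4 v2=D4 v3=G4 downbeat P8
bar 3: v0=F3 v1=D4 v2=C4 v3=C4 downbeat P5
bar 4: v0=E3 v1=G3 v2=E4 v3=B3 downbeat P5
bar 5: v0=F3 v1=A3 v2=F4 v3=F4 downbeat P8
bar 6: v0=F3 v1=D4 v2=F4 v3=F4 downbeat P8
bar 7: v0=G3 v1=G4 v2=B4 v3=B4 downbeat M3
  -> R5 @ bar 0 tick 0 v(0, 2): opens on M3
  -> R5 @ bar 0 tick 0 v(0, 3): opens on M3
  -> R3 @ bar 1 tick 0 v(1, 2): F4 above E4
  -> R3 @ bar 1 tick 1 v(1, 2): F4 above E4
  -> R3 @ bar 1 tick 2 v(1, 2): F4 above E4
  -> R3 @ bar 1 tick 3 v(1, 2): F4 above E4
  -> R1 @ bar 2 tick 0 v(0, 2): A3/E4 P5 -> G3/D4 P5 similar
  -> R2 @ bar 2 tick 0 v(0, 3): A3/C5 m3 -> G3/G4 P8 similar
  -> R3 @ bar 2 tick 0 v(1, 2): E4 above D4
  -> R3 @ bar 2 tick 1 v(1, 2): E4 above D4
  -> R3 @ bar 2 tick 2 v(1, 2): E4 above D4
  -> R3 @ bar 2 tick 3 v(1, 2): E4 above D4
  -> R1 @ bar 3 tick 0 v(0, 2): G3/D4 P5 -> F3/C4 P5 similar
  -> R2 @ bar 3 tick 0 v(0, 3): G3/G4 P8 -> F3/C4 P5 similar
  -> R2 @ bar 3 tick 0 v(2, 3): D4/G4 P4 -> C4/C4 P1 similar
  -> R3 @ bar 3 tick 0 v(1, 2): D4 above C4
  -> R3 @ bar 3 tick 1 v(1, 2): D4 above C4
  -> R3 @ bar 3 tick 2 v(1, 2): D4 above C4
  -> R3 @ bar 3 tick 3 v(1, 2): D4 above C4
  -> R1 @ bar 4 tick 0 v(0, 3): F3/C4 P5 -> E3/B3 P5 similar
  -> R3 @ bar 4 tick 0 v(2, 3): E4 above B3
  -> R3 @ bar 4 tick 1 v(2, 3): E4 above B3
  -> R3 @ bar 4 tick 2 v(2, 3): E4 above B3
  -> R3 @ bar 4 tick 3 v(2, 3): E4 above B3
  -> R1 @ bar 5 tick 0 v(0, 2): E3/E4 P8 -> F3/F4 P8 similar
  -> R2 @ bar 5 tick 0 v(0, 3): E3/B3 P5 -> F3/F4 P8 similar
  -> R2 @ bar 5 tick 0 v(2, 3): E4/B3 P4 -> F4/F4 P1 similar
  -> R7 @ bar 5 tick 0 v(3,): B3->F4 leap 6st
  -> R8 @ bar 6 tick 0 v(0, 2): penult P8 not 3rd/6th
  -> R8 @ bar 6 tick 0 v(0, 3): penult P8 not 3rd/6th
  -> R1 @ bar 7 tick 0 v(2, 3): F4/F4 P1 -> B4/B4 P1 similar
  -> R2 @ bar 7 tick 0 v(0, 1): F3/D4 M6 -> G3/G4 P8 similar
  -> R7 @ bar 7 tick 0 v(2,): F4->B4 leap 6st
  -> R7 @ bar 7 tick 0 v(3,): F4->B4 leap 6st
  -> R6 @ bar 7 tick 3 v(0, 2): closes on M3
  -> R6 @ bar 7 tick 3 v(0, 3): closes on M3

(0, 0, R5, (0, 2))
(0, 0, R5, (0, 3))
(1, 0, R3, (1, 2))
(1, 1, R3, (1, 2))
(1, 2, R3, (1, 2))
(1, 3, R3, (1, 2))
(2, 0, R1, (0, 2))
(2, 0, R2, (0, 3))
(2, 0, R3, (1, 2))
(2, 1, R3, (1, 2))
(2, 2, R3, (1, 2))
(2, 3, R3, (1, 2))
(3, 0, R1, (0, 2))
(3, 0, R2, (0, 3))
(3, 0, R2, (2, 3))
(3, 0, R3, (1, 2))
(3, 1, R3, (1, 2))
(3, 2, R3, (1, 2))
(3, 3, R3, (1, 2))
(4, 0, R1, (0, 3))
(4, 0, R3, (2, 3))
(4, 1, R3, (2, 3))
(4, 2, R3, (2, 3))
(4, 3, R3, (2, 3))
(5, 0, R1, (0, 2))
(5, 0, R2, (0, 3))
(5, 0, R2, (2, 3))
(5, 0, R7, (3,))
(6, 0, R8, (0, 2))
(6, 0, R8, (0, 3))
(7, 0, R1, (2, 3))
(7, 0, R2, (0, 1))
(7, 0, R7, (2,))
(7, 0, R7, (3,))
(7, 3, R6, (0, 2))
(7, 3, R6, (0, 3))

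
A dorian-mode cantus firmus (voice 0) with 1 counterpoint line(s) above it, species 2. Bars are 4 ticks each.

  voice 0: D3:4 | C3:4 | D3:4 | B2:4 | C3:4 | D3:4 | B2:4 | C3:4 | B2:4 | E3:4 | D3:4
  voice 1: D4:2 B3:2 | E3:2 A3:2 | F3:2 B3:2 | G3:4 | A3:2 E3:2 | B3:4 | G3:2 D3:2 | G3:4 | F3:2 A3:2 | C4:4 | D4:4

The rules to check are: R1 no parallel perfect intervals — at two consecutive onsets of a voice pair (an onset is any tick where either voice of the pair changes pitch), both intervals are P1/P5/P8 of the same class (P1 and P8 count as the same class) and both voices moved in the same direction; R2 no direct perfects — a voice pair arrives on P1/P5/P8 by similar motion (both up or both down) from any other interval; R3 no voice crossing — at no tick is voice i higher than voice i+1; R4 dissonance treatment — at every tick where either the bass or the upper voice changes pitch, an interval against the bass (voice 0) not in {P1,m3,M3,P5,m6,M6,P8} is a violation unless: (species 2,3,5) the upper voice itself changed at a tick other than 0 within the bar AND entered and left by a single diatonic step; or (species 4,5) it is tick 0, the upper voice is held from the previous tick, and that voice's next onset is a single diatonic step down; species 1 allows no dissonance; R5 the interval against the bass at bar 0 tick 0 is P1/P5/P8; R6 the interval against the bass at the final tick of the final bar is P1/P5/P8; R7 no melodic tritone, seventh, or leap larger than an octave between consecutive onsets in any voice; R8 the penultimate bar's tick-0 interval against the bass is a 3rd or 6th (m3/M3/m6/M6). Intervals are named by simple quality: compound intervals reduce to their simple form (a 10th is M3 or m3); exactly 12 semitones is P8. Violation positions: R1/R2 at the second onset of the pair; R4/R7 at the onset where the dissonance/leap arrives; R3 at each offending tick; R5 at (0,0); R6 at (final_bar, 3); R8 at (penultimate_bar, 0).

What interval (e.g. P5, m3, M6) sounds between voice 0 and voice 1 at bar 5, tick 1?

voice 0=D3 voice 1=B3 -> M6

M6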